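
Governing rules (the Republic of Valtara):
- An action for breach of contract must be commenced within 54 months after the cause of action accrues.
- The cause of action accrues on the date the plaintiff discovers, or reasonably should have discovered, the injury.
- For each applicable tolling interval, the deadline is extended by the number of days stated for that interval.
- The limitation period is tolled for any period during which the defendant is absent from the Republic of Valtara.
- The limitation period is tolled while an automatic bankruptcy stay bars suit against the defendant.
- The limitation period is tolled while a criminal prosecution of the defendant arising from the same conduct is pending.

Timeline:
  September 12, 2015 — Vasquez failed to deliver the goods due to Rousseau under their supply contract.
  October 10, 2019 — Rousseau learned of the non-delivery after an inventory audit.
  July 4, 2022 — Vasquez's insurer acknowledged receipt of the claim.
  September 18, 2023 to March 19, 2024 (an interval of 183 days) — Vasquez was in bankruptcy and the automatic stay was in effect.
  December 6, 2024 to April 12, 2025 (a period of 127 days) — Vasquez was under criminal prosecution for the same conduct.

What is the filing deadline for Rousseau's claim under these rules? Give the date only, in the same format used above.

Accrual is tied to discovery, so the period began on October 10, 2019 rather than on September 12, 2015 when the act occurred.
The untolled deadline — 54 months after October 10, 2019 — is April 10, 2024.
Because the automatic bankruptcy stay ran from September 18, 2023 to March 19, 2024, the deadline is extended by 183 days to October 10, 2024.
By the time the pending criminal prosecution began on December 6, 2024, the limitation period had already expired on October 10, 2024; that interval cannot revive it.
Nothing else in the chronology tolls or restarts the period.

October 10, 2024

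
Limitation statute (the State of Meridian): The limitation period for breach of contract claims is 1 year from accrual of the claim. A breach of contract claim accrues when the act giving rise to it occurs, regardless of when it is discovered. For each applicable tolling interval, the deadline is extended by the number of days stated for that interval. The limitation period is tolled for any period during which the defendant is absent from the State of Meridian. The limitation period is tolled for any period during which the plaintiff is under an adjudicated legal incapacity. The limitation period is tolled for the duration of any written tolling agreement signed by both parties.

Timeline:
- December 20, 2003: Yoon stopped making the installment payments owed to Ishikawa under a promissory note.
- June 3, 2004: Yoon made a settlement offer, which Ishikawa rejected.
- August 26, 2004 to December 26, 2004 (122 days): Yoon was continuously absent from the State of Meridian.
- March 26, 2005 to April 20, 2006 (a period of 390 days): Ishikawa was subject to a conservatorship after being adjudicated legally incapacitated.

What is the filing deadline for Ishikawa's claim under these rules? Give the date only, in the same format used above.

May 16, 2006

The claim accrued on December 20, 2003, the date of the act.
Adding the 1 year base period to December 20, 2003 gives a deadline of December 20, 2004, before any tolling.
The defendant's absence from the jurisdiction from August 26, 2004 to December 26, 2004 tolled the period for 122 days, extending the deadline to April 21, 2005.
The plaintiff's legal incapacity from March 26, 2005 to April 20, 2006 tolled the period for 390 days, extending the deadline to May 16, 2006.
Nothing else in the chronology tolls or restarts the period.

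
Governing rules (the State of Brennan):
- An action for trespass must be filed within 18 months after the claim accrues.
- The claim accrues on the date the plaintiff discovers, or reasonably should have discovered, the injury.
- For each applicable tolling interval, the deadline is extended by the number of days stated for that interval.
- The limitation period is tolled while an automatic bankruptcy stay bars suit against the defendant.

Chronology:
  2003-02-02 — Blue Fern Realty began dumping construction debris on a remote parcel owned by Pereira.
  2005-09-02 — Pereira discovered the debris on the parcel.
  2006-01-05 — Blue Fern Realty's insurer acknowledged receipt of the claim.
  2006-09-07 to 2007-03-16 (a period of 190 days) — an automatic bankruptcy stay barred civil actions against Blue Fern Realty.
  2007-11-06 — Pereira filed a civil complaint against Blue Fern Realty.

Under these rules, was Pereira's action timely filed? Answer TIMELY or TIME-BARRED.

TIME-BARRED

Accrual is tied to discovery, so the period began on 2005-09-02 rather than on 2003-02-02 when the act occurred.
18 months from 2005-09-02 is 2007-03-02.
The automatic bankruptcy stay from 2006-09-07 to 2007-03-16 tolled the period for 190 days, extending the deadline to 2007-09-08.
The other events in the timeline have no effect on the limitation period under the stated rules.
Filing on 2007-11-06 missed the 2007-09-08 deadline — the action is time-barred.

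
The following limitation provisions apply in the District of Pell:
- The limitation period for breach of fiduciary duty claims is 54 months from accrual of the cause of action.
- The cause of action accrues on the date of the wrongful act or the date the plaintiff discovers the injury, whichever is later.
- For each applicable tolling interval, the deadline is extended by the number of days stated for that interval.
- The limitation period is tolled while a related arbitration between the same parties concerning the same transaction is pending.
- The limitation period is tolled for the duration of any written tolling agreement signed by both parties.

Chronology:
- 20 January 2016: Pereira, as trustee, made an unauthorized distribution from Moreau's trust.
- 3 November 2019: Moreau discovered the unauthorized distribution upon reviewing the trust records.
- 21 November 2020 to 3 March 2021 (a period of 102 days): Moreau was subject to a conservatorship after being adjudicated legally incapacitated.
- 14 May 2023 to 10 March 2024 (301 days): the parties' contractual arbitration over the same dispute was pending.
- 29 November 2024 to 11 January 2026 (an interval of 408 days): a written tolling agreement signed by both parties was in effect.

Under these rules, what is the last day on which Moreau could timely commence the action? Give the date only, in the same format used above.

Because discovery on 3 November 2019 post-dates the 20 January 2016 act, accrual under the later-of rule falls on 3 November 2019.
54 months from 3 November 2019 is 3 May 2024.
Because the pending related arbitration ran from 14 May 2023 to 10 March 2024, the deadline is extended by 301 days to 28 February 2025.
The written tolling agreement from 29 November 2024 to 11 January 2026 tolled the period for 408 days, extending the deadline to 12 April 2026.
Although the plaintiff's incapacity ran from 21 November 2020 to 3 March 2021, the stated rules do not make that a tolling event, so it is disregarded.

12 April 2026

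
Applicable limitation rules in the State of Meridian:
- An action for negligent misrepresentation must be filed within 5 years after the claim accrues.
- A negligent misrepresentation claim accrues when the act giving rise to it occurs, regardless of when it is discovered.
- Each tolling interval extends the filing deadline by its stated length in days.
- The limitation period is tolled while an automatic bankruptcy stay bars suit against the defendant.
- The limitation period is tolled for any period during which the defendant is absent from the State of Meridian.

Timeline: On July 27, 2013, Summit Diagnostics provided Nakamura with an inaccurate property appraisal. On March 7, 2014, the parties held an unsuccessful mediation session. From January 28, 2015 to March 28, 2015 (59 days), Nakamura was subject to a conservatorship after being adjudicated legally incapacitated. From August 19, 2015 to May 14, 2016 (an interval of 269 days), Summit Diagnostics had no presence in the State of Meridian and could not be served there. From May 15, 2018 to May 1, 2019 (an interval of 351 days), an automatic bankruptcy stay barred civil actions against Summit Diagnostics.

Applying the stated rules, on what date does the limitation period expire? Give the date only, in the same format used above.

The limitation period began to run on July 27, 2013.
Adding the 5 years base period to July 27, 2013 gives a deadline of July 27, 2018, before any tolling.
Because the defendant's absence from the jurisdiction ran from August 19, 2015 to May 14, 2016, the deadline is extended by 269 days to April 22, 2019.
The period was tolled for 351 days by the automatic bankruptcy stay (May 15, 2018 to May 1, 2019), pushing the deadline to April 7, 2020.
Although the plaintiff's incapacity ran from January 28, 2015 to March 28, 2015, the stated rules do not make that a tolling event, so it is disregarded.
None of the other events listed affects the running of the period under the stated rules.

April 7, 2020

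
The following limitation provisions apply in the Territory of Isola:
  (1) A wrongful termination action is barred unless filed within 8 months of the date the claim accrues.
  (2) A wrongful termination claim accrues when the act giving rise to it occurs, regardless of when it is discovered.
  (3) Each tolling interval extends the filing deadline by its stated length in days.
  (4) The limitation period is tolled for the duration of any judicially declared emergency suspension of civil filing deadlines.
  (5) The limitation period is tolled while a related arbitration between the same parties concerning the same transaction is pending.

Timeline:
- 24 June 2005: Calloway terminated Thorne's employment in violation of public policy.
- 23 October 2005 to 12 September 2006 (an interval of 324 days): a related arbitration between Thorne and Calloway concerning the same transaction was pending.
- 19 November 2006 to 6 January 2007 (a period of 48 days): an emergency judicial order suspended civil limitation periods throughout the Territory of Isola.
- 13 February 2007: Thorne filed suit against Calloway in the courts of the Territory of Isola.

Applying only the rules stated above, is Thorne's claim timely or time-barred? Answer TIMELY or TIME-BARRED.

The claim accrued on 24 June 2005, when the wrongful act occurred.
8 months from 24 June 2005 is 24 February 2006.
The pending related arbitration from 23 October 2005 to 12 September 2006 tolled the period for 324 days, extending the deadline to 14 January 2007.
The emergency suspension of filing deadlines from 19 November 2006 to 6 January 2007 tolled the period for 48 days, extending the deadline to 3 March 2007.
The 13 February 2007 filing precedes the 3 March 2007 deadline; the claim is timely.

TIMELY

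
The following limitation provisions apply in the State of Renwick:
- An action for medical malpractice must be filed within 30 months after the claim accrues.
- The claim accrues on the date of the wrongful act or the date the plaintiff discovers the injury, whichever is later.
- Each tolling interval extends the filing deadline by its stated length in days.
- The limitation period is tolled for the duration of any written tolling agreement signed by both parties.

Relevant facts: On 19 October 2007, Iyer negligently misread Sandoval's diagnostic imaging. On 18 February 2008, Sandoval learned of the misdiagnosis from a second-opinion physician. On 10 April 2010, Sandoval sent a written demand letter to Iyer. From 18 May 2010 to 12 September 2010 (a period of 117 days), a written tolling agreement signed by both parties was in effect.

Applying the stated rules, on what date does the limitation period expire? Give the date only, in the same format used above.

13 December 2010

Because discovery on 18 February 2008 post-dates the 19 October 2007 act, accrual under the later-of rule falls on 18 February 2008.
The untolled deadline — 30 months after 18 February 2008 — is 18 August 2010.
The written tolling agreement from 18 May 2010 to 12 September 2010 tolled the period for 117 days, extending the deadline to 13 December 2010.
Nothing else in the chronology tolls or restarts the period.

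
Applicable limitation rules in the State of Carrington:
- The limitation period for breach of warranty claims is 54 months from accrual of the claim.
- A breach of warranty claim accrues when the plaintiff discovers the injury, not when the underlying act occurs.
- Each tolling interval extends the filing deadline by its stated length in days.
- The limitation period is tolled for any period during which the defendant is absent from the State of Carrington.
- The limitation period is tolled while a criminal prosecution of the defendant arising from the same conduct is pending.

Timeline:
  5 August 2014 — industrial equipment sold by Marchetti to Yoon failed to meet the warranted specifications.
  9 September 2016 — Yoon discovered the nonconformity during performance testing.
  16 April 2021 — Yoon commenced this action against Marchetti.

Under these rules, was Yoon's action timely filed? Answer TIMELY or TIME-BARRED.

The claim did not accrue until Yoon discovered the injury on 9 September 2016; the 5 August 2014 act date does not start the clock under the stated rule.
The untolled deadline — 54 months after 9 September 2016 — is 9 March 2021.
The 16 April 2021 filing falls after the 9 March 2021 deadline; the claim is time-barred.

TIME-BARRED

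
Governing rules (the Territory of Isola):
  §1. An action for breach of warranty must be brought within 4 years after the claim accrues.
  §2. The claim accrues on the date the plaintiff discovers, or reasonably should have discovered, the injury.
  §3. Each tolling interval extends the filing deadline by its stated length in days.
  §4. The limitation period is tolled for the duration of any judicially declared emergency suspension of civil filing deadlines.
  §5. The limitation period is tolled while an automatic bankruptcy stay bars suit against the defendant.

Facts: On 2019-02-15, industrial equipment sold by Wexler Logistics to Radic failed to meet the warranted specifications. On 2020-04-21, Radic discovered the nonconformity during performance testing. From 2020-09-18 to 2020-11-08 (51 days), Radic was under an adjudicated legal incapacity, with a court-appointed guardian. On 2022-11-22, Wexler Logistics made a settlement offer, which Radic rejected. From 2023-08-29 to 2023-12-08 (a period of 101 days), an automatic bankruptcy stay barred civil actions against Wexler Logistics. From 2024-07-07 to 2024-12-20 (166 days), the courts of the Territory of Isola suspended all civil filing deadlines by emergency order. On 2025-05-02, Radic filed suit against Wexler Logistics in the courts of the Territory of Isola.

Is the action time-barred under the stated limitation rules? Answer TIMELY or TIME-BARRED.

TIME-BARRED

Accrual is tied to discovery, so the period began on 2020-04-21 rather than on 2019-02-15 when the act occurred.
Adding the 4 years base period to 2020-04-21 gives a deadline of 2024-04-21, before any tolling.
Because the automatic bankruptcy stay ran from 2023-08-29 to 2023-12-08, the deadline is extended by 101 days to 2024-07-31.
The period was tolled for 166 days by the emergency suspension of filing deadlines (2024-07-07 to 2024-12-20), pushing the deadline to 2025-01-13.
Although the plaintiff's incapacity ran from 2020-09-18 to 2020-11-08, the stated rules do not make that a tolling event, so it is disregarded.
Nothing else in the chronology tolls or restarts the period.
Radic filed on 2025-05-02, after the 2025-01-13 deadline, so the action is time-barred.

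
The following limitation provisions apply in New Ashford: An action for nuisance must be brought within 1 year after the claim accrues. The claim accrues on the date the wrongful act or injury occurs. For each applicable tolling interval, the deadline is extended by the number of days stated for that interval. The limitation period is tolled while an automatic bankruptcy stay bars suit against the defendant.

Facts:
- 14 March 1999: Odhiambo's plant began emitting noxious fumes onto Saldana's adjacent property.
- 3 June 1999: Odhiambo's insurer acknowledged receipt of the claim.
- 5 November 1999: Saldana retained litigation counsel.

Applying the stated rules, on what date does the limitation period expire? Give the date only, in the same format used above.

The claim accrued on 14 March 1999, when the wrongful act occurred.
Adding the 1 year base period to 14 March 1999 gives a deadline of 14 March 2000, before any tolling.
None of the other events listed affects the running of the period under the stated rules.

14 March 2000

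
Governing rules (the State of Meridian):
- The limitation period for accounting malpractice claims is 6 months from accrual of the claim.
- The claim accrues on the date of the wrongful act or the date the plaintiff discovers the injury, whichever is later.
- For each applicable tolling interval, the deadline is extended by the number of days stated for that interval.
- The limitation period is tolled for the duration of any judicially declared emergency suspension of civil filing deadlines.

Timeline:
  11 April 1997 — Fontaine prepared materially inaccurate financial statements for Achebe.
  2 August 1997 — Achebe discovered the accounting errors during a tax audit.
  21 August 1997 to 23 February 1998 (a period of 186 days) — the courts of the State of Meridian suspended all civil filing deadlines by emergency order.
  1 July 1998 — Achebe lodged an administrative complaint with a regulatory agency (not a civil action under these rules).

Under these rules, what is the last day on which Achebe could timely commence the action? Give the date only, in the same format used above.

7 August 1998

Because discovery on 2 August 1997 post-dates the 11 April 1997 act, accrual under the later-of rule falls on 2 August 1997.
Adding the 6 months base period to 2 August 1997 gives a deadline of 2 February 1998, before any tolling.
Because the emergency suspension of filing deadlines ran from 21 August 1997 to 23 February 1998, the deadline is extended by 186 days to 7 August 1998.
Nothing else in the chronology tolls or restarts the period.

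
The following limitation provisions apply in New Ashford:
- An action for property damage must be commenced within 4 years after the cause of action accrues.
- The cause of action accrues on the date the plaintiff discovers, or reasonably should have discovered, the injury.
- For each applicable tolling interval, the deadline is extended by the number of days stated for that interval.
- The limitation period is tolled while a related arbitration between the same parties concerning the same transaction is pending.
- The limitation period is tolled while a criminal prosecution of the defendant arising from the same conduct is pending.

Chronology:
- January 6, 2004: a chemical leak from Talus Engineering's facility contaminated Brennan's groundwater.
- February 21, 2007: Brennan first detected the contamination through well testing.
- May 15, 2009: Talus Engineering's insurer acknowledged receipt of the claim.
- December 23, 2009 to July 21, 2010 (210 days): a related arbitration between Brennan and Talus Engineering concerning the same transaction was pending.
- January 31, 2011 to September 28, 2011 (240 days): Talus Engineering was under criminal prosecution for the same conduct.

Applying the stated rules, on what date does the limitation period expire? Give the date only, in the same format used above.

Accrual is tied to discovery, so the period began on February 21, 2007 rather than on January 6, 2004 when the act occurred.
Adding the 4 years base period to February 21, 2007 gives a deadline of February 21, 2011, before any tolling.
The period was tolled for 210 days by the pending related arbitration (December 23, 2009 to July 21, 2010), pushing the deadline to September 19, 2011.
The pending criminal prosecution from January 31, 2011 to September 28, 2011 tolled the period for 240 days, extending the deadline to May 16, 2012.
None of the other events listed affects the running of the period under the stated rules.

May 16, 2012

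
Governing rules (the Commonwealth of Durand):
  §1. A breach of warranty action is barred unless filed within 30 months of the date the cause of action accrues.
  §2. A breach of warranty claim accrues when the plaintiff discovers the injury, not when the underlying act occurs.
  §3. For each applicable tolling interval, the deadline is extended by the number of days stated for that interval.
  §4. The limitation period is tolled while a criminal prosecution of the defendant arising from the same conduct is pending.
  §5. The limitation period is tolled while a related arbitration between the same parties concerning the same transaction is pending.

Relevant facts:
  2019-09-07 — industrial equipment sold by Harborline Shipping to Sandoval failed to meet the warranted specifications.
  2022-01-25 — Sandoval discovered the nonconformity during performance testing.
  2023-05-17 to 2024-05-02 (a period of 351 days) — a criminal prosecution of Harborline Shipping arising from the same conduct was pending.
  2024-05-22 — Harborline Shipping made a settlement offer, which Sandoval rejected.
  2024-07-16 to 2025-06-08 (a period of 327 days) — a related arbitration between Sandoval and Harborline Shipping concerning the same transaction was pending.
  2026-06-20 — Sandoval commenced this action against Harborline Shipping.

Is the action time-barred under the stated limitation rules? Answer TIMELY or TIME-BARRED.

Under the discovery rule, the claim accrued on 2022-01-25, when Sandoval discovered the injury — not on the 2019-09-07 date of the underlying act.
Adding the 30 months base period to 2022-01-25 gives a deadline of 2024-07-25, before any tolling.
Because the pending criminal prosecution ran from 2023-05-17 to 2024-05-02, the deadline is extended by 351 days to 2025-07-11.
The pending related arbitration from 2024-07-16 to 2025-06-08 tolled the period for 327 days, extending the deadline to 2026-06-03.
The other events in the timeline have no effect on the limitation period under the stated rules.
Filing on 2026-06-20 missed the 2026-06-03 deadline — the action is time-barred.

TIME-BARRED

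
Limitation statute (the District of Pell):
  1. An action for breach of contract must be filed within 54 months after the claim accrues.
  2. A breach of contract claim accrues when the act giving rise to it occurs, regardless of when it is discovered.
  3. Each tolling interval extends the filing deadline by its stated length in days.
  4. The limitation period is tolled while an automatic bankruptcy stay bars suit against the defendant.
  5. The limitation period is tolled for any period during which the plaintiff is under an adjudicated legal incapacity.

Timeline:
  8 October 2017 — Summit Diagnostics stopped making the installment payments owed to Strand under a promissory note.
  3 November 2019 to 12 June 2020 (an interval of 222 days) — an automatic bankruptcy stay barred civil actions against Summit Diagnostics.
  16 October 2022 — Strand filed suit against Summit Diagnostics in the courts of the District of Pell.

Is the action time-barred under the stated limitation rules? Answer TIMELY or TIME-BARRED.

TIMELY

The claim accrued on 8 October 2017, the date of the act.
The untolled deadline — 54 months after 8 October 2017 — is 8 April 2022.
The period was tolled for 222 days by the automatic bankruptcy stay (3 November 2019 to 12 June 2020), pushing the deadline to 16 November 2022.
Strand filed on 16 October 2022, before the 16 November 2022 deadline, so the action is timely.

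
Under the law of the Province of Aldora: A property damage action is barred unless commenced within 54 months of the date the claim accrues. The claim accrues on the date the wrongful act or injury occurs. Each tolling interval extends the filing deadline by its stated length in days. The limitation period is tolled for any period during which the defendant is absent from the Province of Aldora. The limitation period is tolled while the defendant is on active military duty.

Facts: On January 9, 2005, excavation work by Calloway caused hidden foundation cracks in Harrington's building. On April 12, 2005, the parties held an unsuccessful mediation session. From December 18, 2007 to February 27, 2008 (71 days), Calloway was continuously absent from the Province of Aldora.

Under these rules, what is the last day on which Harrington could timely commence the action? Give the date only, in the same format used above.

September 18, 2009

The claim accrued on January 9, 2005, the date of the act.
The untolled deadline — 54 months after January 9, 2005 — is July 9, 2009.
Because the defendant's absence from the jurisdiction ran from December 18, 2007 to February 27, 2008, the deadline is extended by 71 days to September 18, 2009.
Nothing else in the chronology tolls or restarts the period.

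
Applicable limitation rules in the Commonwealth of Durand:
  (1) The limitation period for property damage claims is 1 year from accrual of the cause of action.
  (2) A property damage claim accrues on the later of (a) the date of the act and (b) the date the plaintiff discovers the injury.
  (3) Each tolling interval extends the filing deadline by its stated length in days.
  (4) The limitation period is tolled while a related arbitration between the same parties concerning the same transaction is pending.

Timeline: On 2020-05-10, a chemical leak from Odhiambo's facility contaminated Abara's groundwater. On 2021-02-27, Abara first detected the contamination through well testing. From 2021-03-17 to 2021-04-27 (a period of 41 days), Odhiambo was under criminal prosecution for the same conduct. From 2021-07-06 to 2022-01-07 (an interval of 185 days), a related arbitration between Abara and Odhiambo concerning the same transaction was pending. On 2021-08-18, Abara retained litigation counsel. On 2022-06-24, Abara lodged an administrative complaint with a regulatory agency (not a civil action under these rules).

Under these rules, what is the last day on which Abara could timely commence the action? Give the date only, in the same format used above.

2022-08-31

The claim accrued on 2021-02-27 — the later of the 2020-05-10 act and the 2021-02-27 discovery.
1 year from 2021-02-27 is 2022-02-27.
Because the pending related arbitration ran from 2021-07-06 to 2022-01-07, the deadline is extended by 185 days to 2022-08-31.
Although a criminal prosecution ran from 2021-03-17 to 2021-04-27, the stated rules do not make that a tolling event, so it is disregarded.
The other events in the timeline have no effect on the limitation period under the stated rules.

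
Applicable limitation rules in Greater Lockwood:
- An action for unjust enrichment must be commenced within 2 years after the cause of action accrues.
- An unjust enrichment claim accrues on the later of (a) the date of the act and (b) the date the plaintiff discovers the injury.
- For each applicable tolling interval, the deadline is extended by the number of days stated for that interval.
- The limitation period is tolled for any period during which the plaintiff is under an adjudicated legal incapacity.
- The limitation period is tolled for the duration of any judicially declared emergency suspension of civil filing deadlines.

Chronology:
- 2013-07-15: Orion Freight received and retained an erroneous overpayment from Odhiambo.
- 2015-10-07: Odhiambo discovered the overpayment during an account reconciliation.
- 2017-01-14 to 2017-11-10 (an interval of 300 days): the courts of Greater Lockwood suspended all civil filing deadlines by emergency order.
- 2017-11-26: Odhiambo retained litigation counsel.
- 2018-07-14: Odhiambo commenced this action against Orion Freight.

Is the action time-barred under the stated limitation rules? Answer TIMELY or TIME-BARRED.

Taking the later of the act (2013-07-15) and discovery (2015-10-07), the claim accrued on 2015-10-07.
Adding the 2 years base period to 2015-10-07 gives a deadline of 2017-10-07, before any tolling.
The emergency suspension of filing deadlines from 2017-01-14 to 2017-11-10 tolled the period for 300 days, extending the deadline to 2018-08-03.
The other events in the timeline have no effect on the limitation period under the stated rules.
Filing on 2018-07-14 beat the 2018-08-03 deadline — the action is timely.

TIMELY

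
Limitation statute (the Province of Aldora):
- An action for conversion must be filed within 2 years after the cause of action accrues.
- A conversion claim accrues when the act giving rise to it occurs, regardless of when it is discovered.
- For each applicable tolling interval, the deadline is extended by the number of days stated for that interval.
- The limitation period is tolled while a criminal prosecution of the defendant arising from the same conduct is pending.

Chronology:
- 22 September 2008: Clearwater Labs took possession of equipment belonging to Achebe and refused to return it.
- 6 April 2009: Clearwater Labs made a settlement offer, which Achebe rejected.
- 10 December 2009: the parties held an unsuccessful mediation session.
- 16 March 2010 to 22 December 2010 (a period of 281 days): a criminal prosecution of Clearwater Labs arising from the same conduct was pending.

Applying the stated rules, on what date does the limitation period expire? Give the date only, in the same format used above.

The cause of action accrued on 22 September 2008, the date of the act.
2 years from 22 September 2008 is 22 September 2010.
The period was tolled for 281 days by the pending criminal prosecution (16 March 2010 to 22 December 2010), pushing the deadline to 30 June 2011.
The other events in the timeline have no effect on the limitation period under the stated rules.

30 June 2011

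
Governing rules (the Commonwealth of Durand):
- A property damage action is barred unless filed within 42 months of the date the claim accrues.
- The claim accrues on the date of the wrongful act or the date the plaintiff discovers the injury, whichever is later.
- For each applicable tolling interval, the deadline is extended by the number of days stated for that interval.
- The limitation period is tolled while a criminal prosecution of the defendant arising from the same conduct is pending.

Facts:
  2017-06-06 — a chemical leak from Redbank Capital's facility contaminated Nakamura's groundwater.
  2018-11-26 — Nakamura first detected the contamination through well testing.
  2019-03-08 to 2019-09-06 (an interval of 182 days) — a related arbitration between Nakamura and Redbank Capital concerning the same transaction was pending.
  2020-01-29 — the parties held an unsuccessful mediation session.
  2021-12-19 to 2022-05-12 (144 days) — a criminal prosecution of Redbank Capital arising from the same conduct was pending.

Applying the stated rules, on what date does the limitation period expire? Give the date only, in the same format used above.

2022-10-17

Taking the later of the act (2017-06-06) and discovery (2018-11-26), the claim accrued on 2018-11-26.
The untolled deadline — 42 months after 2018-11-26 — is 2022-05-26.
The pending criminal prosecution from 2021-12-19 to 2022-05-12 tolled the period for 144 days, extending the deadline to 2022-10-17.
Although a pending arbitration ran from 2019-03-08 to 2019-09-06, the stated rules do not make that a tolling event, so it is disregarded.
None of the other events listed affects the running of the period under the stated rules.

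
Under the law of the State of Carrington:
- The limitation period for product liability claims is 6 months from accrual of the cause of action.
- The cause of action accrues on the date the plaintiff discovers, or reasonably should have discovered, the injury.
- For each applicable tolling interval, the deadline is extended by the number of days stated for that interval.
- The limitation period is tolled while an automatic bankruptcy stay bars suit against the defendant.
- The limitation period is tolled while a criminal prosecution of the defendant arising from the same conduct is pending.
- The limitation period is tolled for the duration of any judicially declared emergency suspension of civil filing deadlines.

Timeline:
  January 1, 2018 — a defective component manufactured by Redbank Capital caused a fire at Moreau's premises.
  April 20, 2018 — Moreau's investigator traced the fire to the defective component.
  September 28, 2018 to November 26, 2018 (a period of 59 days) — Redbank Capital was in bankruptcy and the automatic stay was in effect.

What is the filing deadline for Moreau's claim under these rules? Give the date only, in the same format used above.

The claim did not accrue until Moreau discovered the injury on April 20, 2018; the January 1, 2018 act date does not start the clock under the stated rule.
The untolled deadline — 6 months after April 20, 2018 — is October 20, 2018.
The automatic bankruptcy stay from September 28, 2018 to November 26, 2018 tolled the period for 59 days, extending the deadline to December 18, 2018.

December 18, 2018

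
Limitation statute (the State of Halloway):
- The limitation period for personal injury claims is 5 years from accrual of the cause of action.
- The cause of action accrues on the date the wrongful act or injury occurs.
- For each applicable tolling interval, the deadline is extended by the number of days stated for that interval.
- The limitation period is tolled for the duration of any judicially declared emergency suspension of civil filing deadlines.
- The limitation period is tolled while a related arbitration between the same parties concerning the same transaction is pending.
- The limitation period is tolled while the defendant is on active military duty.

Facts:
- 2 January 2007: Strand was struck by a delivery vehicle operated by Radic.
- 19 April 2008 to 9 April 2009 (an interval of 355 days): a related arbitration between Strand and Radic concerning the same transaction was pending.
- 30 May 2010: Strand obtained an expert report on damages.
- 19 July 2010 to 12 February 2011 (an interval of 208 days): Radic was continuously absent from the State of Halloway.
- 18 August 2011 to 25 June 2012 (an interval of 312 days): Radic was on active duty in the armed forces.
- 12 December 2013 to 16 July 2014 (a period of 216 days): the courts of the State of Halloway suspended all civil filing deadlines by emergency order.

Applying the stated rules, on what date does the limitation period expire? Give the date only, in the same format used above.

30 October 2013

The limitation period began to run on 2 January 2007.
5 years from 2 January 2007 is 2 January 2012.
The pending related arbitration from 19 April 2008 to 9 April 2009 tolled the period for 355 days, extending the deadline to 22 December 2012.
The defendant's active military service from 18 August 2011 to 25 June 2012 tolled the period for 312 days, extending the deadline to 30 October 2013.
By the time the emergency suspension of filing deadlines began on 12 December 2013, the limitation period had already expired on 30 October 2013; that interval cannot revive it.
No stated provision tolls the period for the defendant's absence, so the interval from 19 July 2010 to 12 February 2011 has no effect on the deadline.
The other events in the timeline have no effect on the limitation period under the stated rules.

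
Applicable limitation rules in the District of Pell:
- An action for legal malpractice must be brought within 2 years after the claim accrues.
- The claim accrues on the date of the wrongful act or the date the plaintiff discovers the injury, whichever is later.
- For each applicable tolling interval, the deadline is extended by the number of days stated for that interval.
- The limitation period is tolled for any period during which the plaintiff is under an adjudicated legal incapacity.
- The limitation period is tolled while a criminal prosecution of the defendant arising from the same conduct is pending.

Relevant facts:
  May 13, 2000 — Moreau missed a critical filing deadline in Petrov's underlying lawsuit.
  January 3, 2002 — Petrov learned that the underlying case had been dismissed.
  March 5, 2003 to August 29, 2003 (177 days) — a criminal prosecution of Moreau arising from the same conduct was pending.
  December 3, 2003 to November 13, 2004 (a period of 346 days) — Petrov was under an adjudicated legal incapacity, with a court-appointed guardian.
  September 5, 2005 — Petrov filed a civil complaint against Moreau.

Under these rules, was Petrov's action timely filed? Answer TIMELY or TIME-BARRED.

Taking the later of the act (May 13, 2000) and discovery (January 3, 2002), the claim accrued on January 3, 2002.
2 years from January 3, 2002 is January 3, 2004.
The pending criminal prosecution from March 5, 2003 to August 29, 2003 tolled the period for 177 days, extending the deadline to June 28, 2004.
The plaintiff's legal incapacity from December 3, 2003 to November 13, 2004 tolled the period for 346 days, extending the deadline to June 9, 2005.
The September 5, 2005 filing falls after the June 9, 2005 deadline; the claim is time-barred.

TIME-BARRED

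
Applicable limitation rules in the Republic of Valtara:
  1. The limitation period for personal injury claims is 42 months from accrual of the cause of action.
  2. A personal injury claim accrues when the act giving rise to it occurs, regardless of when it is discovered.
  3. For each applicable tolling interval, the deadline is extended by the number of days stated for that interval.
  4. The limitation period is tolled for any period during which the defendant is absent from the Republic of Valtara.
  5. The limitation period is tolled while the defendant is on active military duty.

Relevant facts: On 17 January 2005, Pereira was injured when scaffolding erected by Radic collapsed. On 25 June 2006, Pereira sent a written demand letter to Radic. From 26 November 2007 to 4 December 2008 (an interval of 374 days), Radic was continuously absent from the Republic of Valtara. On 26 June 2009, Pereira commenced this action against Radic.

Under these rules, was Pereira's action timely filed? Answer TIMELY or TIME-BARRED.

The claim accrued on 17 January 2005, when the wrongful act occurred.
Adding the 42 months base period to 17 January 2005 gives a deadline of 17 July 2008, before any tolling.
The defendant's absence from the jurisdiction from 26 November 2007 to 4 December 2008 tolled the period for 374 days, extending the deadline to 26 July 2009.
Nothing else in the chronology tolls or restarts the period.
Pereira filed on 26 June 2009, before the 26 July 2009 deadline, so the action is timely.

TIMELY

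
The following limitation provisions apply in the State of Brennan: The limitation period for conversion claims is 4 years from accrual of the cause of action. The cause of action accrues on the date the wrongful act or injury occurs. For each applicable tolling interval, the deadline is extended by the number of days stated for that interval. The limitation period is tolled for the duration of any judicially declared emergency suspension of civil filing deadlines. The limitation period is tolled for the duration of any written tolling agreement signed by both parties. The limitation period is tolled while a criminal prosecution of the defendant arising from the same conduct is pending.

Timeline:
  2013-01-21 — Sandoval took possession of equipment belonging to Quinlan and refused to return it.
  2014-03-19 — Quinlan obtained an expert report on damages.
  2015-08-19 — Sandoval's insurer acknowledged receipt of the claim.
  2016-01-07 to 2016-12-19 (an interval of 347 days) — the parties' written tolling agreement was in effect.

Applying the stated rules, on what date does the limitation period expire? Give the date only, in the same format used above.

The cause of action accrued on 2013-01-21, the date of the act.
4 years from 2013-01-21 is 2017-01-21.
Because the written tolling agreement ran from 2016-01-07 to 2016-12-19, the deadline is extended by 347 days to 2018-01-03.
None of the other events listed affects the running of the period under the stated rules.

2018-01-03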